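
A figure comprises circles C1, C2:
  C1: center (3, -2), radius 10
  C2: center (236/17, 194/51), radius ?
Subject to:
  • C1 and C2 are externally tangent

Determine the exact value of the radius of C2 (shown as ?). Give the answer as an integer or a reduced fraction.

1. [ext C1·C2]  r_C2² + 20r_C2 − 469/9 = 0  ⇒  r_C2 = 7/3 (r>0 drops 1)

7/3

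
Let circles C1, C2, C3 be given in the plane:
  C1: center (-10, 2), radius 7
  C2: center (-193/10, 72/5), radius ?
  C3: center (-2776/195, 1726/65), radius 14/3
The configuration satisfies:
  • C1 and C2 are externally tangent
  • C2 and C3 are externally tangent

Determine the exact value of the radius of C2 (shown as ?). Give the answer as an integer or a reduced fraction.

1. [ext C1·C2]  r_C2² + 14r_C2 − 765/4 = 0  ⇒  r_C2 = 17/2 (r>0 drops 1)
2. [ext C2·C3]  r_C2² + (28/3)r_C2 − 1819/12 = 0  ⇒  r_C2 = 17/2 (r>0 drops 1)

17/2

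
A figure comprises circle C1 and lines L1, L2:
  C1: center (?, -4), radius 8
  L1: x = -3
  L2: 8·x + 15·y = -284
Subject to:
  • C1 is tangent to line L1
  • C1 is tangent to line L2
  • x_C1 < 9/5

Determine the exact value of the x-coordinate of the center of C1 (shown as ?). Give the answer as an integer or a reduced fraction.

-11

1. [C1‖L1]  x_C1² + 6x_C1 − 55 = 0  ⇒  x_C1 = -11 or 5
2. [C1‖L2]  x_C1² + 56x_C1 + 495 = 0  ⇒  x_C1 = -45 or -11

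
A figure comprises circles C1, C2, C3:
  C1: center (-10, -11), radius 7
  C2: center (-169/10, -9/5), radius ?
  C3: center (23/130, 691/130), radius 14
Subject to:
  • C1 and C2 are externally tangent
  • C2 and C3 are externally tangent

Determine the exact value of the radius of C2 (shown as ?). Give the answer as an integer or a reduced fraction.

9/2

1. [ext C1·C2]  r_C2² + 14r_C2 − 333/4 = 0  ⇒  r_C2 = 9/2 (r>0 drops 1)
2. [ext C2·C3]  r_C2² + 28r_C2 − 585/4 = 0  ⇒  r_C2 = 9/2 (r>0 drops 1)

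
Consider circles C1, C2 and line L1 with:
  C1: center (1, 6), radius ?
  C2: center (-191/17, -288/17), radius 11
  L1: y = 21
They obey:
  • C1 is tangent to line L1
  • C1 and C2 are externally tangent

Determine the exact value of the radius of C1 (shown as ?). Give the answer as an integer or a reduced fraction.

1. [C1‖L1]  r_C1² − 225 = 0  ⇒  r_C1 = 15 (r>0 drops 1)
2. [ext C1·C2]  r_C1² + 22r_C1 − 555 = 0  ⇒  r_C1 = 15 (r>0 drops 1)

15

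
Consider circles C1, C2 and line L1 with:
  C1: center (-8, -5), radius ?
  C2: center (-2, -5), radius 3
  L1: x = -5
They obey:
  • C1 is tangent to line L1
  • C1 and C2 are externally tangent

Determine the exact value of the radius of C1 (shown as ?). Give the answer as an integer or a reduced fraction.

1. [C1‖L1]  r_C1² − 9 = 0  ⇒  r_C1 = 3 (r>0 drops 1)
2. [ext C1·C2]  r_C1² + 6r_C1 − 27 = 0  ⇒  r_C1 = 3 (r>0 drops 1)

3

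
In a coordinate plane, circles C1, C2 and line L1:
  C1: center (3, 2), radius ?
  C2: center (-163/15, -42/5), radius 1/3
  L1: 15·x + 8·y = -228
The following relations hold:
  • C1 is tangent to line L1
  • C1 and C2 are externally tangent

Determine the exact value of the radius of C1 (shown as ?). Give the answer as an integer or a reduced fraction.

17

1. [C1‖L1]  r_C1² − 289 = 0  ⇒  r_C1 = 17 (r>0 drops 1)
2. [ext C1·C2]  r_C1² + (2/3)r_C1 − 901/3 = 0  ⇒  r_C1 = 17 (r>0 drops 1)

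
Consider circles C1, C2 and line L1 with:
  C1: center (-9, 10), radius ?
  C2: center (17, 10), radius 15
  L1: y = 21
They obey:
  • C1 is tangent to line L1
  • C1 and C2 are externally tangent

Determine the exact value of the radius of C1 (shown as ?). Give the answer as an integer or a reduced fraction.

11

1. [C1‖L1]  r_C1² − 121 = 0  ⇒  r_C1 = 11 (r>0 drops 1)
2. [ext C1·C2]  r_C1² + 30r_C1 − 451 = 0  ⇒  r_C1 = 11 (r>0 drops 1)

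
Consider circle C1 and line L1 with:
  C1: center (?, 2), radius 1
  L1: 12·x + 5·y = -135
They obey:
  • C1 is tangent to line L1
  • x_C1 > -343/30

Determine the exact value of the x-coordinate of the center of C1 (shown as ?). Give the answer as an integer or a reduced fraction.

1. [C1‖L1]  x_C1² + (145/6)x_C1 + 869/6 = 0  ⇒  x_C1 = -79/6 or -11
2. given x_C1 > -343/30: keep -11

-11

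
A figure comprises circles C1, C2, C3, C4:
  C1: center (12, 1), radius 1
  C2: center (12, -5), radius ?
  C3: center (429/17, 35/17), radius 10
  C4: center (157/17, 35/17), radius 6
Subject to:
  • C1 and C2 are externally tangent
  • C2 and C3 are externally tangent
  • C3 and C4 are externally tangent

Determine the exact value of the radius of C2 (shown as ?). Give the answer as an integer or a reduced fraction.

5

1. [ext C1·C2]  r_C2² + 2r_C2 − 35 = 0  ⇒  r_C2 = 5 (r>0 drops 1)
2. [ext C2·C3]  r_C2² + 20r_C2 − 125 = 0  ⇒  r_C2 = 5 (r>0 drops 1)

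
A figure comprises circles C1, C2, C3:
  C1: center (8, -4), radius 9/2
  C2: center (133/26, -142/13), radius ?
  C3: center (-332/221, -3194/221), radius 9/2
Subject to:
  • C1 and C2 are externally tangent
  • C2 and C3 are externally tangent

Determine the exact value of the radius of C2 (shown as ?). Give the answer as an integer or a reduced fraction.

3

1. [ext C1·C2]  r_C2² + 9r_C2 − 36 = 0  ⇒  r_C2 = 3 (r>0 drops 1)
2. [ext C2·C3]  r_C2² + 9r_C2 − 36 = 0  ⇒  r_C2 = 3 (r>0 drops 1)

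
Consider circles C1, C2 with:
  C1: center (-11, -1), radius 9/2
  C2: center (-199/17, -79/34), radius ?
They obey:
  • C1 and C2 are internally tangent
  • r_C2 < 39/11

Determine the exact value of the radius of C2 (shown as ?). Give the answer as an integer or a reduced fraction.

3

1. [int C1,C2]  r_C2² − 9r_C2 + 18 = 0  ⇒  r_C2 = 3 or 6
2. given r_C2 < 39/11: keep 3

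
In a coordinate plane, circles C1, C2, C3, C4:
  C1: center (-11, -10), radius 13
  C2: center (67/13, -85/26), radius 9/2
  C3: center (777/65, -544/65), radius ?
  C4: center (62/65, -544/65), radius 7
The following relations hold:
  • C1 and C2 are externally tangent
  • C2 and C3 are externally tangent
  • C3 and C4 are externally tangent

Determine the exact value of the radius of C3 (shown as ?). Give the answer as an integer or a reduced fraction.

1. [ext C2·C3]  r_C3² + 9r_C3 − 52 = 0  ⇒  r_C3 = 4 (r>0 drops 1)
2. [ext C3·C4]  r_C3² + 14r_C3 − 72 = 0  ⇒  r_C3 = 4 (r>0 drops 1)

4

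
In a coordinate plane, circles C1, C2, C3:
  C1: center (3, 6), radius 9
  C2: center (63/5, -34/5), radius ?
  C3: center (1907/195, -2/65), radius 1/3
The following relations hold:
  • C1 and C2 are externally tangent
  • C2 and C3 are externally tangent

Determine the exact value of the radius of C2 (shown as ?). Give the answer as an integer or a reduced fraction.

7

1. [ext C1·C2]  r_C2² + 18r_C2 − 175 = 0  ⇒  r_C2 = 7 (r>0 drops 1)
2. [ext C2·C3]  r_C2² + (2/3)r_C2 − 161/3 = 0  ⇒  r_C2 = 7 (r>0 drops 1)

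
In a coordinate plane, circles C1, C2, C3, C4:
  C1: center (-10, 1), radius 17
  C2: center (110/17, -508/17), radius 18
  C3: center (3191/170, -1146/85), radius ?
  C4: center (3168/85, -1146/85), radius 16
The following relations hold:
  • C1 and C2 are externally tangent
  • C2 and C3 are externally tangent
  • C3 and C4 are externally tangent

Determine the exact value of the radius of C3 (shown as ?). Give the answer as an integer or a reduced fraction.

1. [ext C2·C3]  r_C3² + 36r_C3 − 385/4 = 0  ⇒  r_C3 = 5/2 (r>0 drops 1)
2. [ext C3·C4]  r_C3² + 32r_C3 − 345/4 = 0  ⇒  r_C3 = 5/2 (r>0 drops 1)

5/2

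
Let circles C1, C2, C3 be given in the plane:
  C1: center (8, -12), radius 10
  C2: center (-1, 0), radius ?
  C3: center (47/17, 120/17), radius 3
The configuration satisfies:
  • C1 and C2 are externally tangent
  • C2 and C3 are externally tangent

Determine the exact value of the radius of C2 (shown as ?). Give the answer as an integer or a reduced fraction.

5

1. [ext C1·C2]  r_C2² + 20r_C2 − 125 = 0  ⇒  r_C2 = 5 (r>0 drops 1)
2. [ext C2·C3]  r_C2² + 6r_C2 − 55 = 0  ⇒  r_C2 = 5 (r>0 drops 1)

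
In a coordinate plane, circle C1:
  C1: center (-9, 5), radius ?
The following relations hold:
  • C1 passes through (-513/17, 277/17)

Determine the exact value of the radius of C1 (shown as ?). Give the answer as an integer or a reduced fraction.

1. [C1∋P]  r_C1² − 576 = 0  ⇒  r_C1 = 24 (r>0 drops 1)

24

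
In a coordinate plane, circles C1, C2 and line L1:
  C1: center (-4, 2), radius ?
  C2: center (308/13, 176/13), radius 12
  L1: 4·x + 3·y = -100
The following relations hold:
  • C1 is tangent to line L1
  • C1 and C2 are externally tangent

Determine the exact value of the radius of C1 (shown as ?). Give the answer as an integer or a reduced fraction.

18

1. [C1‖L1]  r_C1² − 324 = 0  ⇒  r_C1 = 18 (r>0 drops 1)
2. [ext C1·C2]  r_C1² + 24r_C1 − 756 = 0  ⇒  r_C1 = 18 (r>0 drops 1)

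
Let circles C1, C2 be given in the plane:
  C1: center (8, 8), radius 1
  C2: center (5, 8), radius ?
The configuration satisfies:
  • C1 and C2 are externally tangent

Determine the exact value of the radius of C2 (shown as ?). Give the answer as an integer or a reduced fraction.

2

1. [ext C1·C2]  r_C2² + 2r_C2 − 8 = 0  ⇒  r_C2 = 2 (r>0 drops 1)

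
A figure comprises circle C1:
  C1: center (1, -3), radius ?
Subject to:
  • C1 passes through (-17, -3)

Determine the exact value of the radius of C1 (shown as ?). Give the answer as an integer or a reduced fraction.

1. [C1∋P]  r_C1² − 324 = 0  ⇒  r_C1 = 18 (r>0 drops 1)

18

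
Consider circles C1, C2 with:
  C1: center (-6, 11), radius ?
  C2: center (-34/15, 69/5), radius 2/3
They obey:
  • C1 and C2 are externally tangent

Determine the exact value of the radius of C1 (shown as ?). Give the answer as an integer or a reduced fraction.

4

1. [ext C1·C2]  r_C1² + (4/3)r_C1 − 64/3 = 0  ⇒  r_C1 = 4 (r>0 drops 1)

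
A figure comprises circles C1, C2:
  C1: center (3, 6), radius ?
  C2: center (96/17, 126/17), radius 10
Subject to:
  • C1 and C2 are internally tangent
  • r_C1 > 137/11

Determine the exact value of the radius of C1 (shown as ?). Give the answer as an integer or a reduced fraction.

13

1. [int C1,C2]  r_C1² − 20r_C1 + 91 = 0  ⇒  r_C1 = 7 or 13
2. given r_C1 > 137/11: keep 13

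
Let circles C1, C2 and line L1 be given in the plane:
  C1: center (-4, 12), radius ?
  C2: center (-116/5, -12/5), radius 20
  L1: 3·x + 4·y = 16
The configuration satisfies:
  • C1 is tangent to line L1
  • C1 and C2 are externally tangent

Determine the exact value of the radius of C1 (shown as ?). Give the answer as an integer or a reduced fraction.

4

1. [C1‖L1]  r_C1² − 16 = 0  ⇒  r_C1 = 4 (r>0 drops 1)
2. [ext C1·C2]  r_C1² + 40r_C1 − 176 = 0  ⇒  r_C1 = 4 (r>0 drops 1)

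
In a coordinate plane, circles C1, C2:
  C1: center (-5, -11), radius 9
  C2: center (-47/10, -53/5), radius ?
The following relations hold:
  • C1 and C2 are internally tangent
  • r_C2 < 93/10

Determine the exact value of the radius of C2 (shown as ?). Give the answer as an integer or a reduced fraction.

17/2

1. [int C1,C2]  r_C2² − 18r_C2 + 323/4 = 0  ⇒  r_C2 = 17/2 or 19/2
2. given r_C2 < 93/10: keep 17/2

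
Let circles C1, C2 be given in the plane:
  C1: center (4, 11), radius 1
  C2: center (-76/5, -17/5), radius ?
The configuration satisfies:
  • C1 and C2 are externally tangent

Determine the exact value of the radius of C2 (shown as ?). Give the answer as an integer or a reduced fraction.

23

1. [ext C1·C2]  r_C2² + 2r_C2 − 575 = 0  ⇒  r_C2 = 23 (r>0 drops 1)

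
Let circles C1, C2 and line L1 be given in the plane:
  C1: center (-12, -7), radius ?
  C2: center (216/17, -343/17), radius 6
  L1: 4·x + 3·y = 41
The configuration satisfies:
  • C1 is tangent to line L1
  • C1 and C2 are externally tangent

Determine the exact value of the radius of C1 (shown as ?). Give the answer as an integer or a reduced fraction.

1. [C1‖L1]  r_C1² − 484 = 0  ⇒  r_C1 = 22 (r>0 drops 1)
2. [ext C1·C2]  r_C1² + 12r_C1 − 748 = 0  ⇒  r_C1 = 22 (r>0 drops 1)

22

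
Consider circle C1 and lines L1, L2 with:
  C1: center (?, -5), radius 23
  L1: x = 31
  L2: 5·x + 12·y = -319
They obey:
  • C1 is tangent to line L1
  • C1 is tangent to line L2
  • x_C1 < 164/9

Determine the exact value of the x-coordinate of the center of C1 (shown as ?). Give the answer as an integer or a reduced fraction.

8

1. [C1‖L1]  x_C1² − 62x_C1 + 432 = 0  ⇒  x_C1 = 8 or 54
2. [C1‖L2]  x_C1² + (518/5)x_C1 − 4464/5 = 0  ⇒  x_C1 = -558/5 or 8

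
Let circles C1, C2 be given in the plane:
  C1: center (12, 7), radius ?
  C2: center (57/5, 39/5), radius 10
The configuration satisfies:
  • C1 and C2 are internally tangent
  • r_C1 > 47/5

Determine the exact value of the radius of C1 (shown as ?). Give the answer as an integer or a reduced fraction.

1. [int C1,C2]  r_C1² − 20r_C1 + 99 = 0  ⇒  r_C1 = 9 or 11
2. given r_C1 > 47/5: keep 11

11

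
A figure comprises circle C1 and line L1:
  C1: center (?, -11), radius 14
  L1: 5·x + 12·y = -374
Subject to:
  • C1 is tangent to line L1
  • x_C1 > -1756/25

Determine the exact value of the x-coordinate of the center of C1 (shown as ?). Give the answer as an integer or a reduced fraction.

1. [C1‖L1]  x_C1² + (484/5)x_C1 + 5088/5 = 0  ⇒  x_C1 = -424/5 or -12
2. given x_C1 > -1756/25: keep -12

-12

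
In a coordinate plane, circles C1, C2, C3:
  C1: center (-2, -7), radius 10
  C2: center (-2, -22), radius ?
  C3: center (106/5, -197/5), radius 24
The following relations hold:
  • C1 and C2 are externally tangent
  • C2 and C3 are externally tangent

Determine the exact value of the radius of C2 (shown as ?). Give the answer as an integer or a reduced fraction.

1. [ext C1·C2]  r_C2² + 20r_C2 − 125 = 0  ⇒  r_C2 = 5 (r>0 drops 1)
2. [ext C2·C3]  r_C2² + 48r_C2 − 265 = 0  ⇒  r_C2 = 5 (r>0 drops 1)

5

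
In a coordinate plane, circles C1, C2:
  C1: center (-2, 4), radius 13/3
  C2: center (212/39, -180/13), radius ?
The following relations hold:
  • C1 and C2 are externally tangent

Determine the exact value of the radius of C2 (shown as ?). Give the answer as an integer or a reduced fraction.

1. [ext C1·C2]  r_C2² + (26/3)r_C2 − 355 = 0  ⇒  r_C2 = 15 (r>0 drops 1)

15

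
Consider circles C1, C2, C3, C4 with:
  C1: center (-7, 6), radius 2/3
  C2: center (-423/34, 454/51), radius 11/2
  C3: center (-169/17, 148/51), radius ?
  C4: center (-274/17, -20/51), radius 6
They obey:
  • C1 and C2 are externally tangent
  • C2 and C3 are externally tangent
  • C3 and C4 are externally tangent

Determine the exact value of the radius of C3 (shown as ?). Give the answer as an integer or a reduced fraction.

1

1. [ext C2·C3]  r_C3² + 11r_C3 − 12 = 0  ⇒  r_C3 = 1 (r>0 drops 1)
2. [ext C3·C4]  r_C3² + 12r_C3 − 13 = 0  ⇒  r_C3 = 1 (r>0 drops 1)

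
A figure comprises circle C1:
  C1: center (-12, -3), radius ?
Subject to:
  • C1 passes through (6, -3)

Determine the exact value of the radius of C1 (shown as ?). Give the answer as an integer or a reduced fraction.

1. [C1∋P]  r_C1² − 324 = 0  ⇒  r_C1 = 18 (r>0 drops 1)

18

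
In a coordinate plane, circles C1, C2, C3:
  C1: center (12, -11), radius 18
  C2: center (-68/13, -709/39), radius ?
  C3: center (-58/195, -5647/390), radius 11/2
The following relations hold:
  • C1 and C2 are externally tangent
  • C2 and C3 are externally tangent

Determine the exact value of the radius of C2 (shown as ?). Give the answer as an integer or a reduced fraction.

1. [ext C1·C2]  r_C2² + 36r_C2 − 220/9 = 0  ⇒  r_C2 = 2/3 (r>0 drops 1)
2. [ext C2·C3]  r_C2² + 11r_C2 − 70/9 = 0  ⇒  r_C2 = 2/3 (r>0 drops 1)

2/3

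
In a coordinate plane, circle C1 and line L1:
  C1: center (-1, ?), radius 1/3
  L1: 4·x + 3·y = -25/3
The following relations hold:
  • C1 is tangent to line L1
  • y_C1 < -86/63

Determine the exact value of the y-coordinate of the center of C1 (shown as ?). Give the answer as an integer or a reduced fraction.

1. [C1‖L1]  y_C1² + (26/9)y_C1 + 16/9 = 0  ⇒  y_C1 = -2 or -8/9
2. given y_C1 < -86/63: keep -2

-2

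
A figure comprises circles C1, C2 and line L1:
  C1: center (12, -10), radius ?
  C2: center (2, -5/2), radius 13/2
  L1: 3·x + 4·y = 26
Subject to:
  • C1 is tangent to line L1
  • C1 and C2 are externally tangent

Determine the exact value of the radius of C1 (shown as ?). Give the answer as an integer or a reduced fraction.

1. [C1‖L1]  r_C1² − 36 = 0  ⇒  r_C1 = 6 (r>0 drops 1)
2. [ext C1·C2]  r_C1² + 13r_C1 − 114 = 0  ⇒  r_C1 = 6 (r>0 drops 1)

6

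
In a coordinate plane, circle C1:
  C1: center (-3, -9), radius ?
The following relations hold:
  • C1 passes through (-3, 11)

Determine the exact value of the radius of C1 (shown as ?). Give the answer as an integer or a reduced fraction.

20

1. [C1∋P]  r_C1² − 400 = 0  ⇒  r_C1 = 20 (r>0 drops 1)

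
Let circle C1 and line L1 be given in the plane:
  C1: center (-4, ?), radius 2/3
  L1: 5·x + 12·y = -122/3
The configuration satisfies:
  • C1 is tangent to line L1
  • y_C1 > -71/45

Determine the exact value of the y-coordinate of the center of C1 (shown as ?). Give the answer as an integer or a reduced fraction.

-1

1. [C1‖L1]  y_C1² + (31/9)y_C1 + 22/9 = 0  ⇒  y_C1 = -22/9 or -1
2. given y_C1 > -71/45: keep -1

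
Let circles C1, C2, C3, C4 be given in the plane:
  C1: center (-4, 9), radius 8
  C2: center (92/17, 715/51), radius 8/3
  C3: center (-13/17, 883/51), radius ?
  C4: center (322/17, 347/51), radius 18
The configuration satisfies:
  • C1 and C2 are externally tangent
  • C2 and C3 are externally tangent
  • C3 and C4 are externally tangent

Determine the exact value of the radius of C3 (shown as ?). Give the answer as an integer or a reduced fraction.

13/3

1. [ext C2·C3]  r_C3² + (16/3)r_C3 − 377/9 = 0  ⇒  r_C3 = 13/3 (r>0 drops 1)
2. [ext C3·C4]  r_C3² + 36r_C3 − 1573/9 = 0  ⇒  r_C3 = 13/3 (r>0 drops 1)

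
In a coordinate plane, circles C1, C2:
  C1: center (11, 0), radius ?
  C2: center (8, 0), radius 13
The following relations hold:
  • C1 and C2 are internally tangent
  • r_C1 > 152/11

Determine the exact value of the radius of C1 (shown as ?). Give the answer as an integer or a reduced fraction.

16

1. [int C1,C2]  r_C1² − 26r_C1 + 160 = 0  ⇒  r_C1 = 10 or 16
2. given r_C1 > 152/11: keep 16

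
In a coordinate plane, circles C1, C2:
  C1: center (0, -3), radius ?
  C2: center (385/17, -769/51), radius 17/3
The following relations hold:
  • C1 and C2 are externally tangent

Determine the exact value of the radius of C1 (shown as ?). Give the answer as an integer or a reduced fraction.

20

1. [ext C1·C2]  r_C1² + (34/3)r_C1 − 1880/3 = 0  ⇒  r_C1 = 20 (r>0 drops 1)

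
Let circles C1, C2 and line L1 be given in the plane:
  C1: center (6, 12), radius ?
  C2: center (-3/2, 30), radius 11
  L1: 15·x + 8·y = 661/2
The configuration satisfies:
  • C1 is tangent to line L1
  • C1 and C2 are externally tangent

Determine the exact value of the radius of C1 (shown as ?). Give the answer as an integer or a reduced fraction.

17/2

1. [C1‖L1]  r_C1² − 289/4 = 0  ⇒  r_C1 = 17/2 (r>0 drops 1)
2. [ext C1·C2]  r_C1² + 22r_C1 − 1037/4 = 0  ⇒  r_C1 = 17/2 (r>0 drops 1)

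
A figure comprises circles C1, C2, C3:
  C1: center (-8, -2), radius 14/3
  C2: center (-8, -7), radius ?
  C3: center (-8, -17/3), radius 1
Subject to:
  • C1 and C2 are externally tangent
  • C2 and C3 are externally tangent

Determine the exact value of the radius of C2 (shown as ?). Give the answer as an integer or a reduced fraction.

1. [ext C1·C2]  r_C2² + (28/3)r_C2 − 29/9 = 0  ⇒  r_C2 = 1/3 (r>0 drops 1)
2. [ext C2·C3]  r_C2² + 2r_C2 − 7/9 = 0  ⇒  r_C2 = 1/3 (r>0 drops 1)

1/3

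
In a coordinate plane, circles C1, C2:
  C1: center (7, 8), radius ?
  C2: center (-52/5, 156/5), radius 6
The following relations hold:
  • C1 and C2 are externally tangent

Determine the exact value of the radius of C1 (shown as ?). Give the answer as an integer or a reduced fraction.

23

1. [ext C1·C2]  r_C1² + 12r_C1 − 805 = 0  ⇒  r_C1 = 23 (r>0 drops 1)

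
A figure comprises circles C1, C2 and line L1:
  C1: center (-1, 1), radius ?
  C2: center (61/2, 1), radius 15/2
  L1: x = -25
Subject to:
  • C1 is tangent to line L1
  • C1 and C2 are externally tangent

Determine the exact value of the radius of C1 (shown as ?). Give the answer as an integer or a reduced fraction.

24

1. [C1‖L1]  r_C1² − 576 = 0  ⇒  r_C1 = 24 (r>0 drops 1)
2. [ext C1·C2]  r_C1² + 15r_C1 − 936 = 0  ⇒  r_C1 = 24 (r>0 drops 1)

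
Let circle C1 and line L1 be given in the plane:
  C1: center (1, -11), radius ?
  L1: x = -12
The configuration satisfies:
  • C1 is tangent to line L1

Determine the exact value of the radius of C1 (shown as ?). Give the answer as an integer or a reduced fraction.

13

1. [C1‖L1]  r_C1² − 169 = 0  ⇒  r_C1 = 13 (r>0 drops 1)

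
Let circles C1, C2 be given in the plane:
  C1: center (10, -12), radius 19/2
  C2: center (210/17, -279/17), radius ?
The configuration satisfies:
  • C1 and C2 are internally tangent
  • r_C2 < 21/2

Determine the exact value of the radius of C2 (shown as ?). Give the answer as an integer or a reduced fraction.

9/2

1. [int C1,C2]  r_C2² − 19r_C2 + 261/4 = 0  ⇒  r_C2 = 9/2 or 29/2
2. given r_C2 < 21/2: keep 9/2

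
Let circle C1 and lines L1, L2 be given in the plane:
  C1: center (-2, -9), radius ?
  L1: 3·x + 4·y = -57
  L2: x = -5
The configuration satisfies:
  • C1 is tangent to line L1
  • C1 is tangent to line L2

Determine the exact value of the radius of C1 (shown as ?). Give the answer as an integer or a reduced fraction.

1. [C1‖L1]  r_C1² − 9 = 0  ⇒  r_C1 = 3 (r>0 drops 1)
2. [C1‖L2]  r_C1² − 9 = 0  ⇒  r_C1 = 3 (r>0 drops 1)

3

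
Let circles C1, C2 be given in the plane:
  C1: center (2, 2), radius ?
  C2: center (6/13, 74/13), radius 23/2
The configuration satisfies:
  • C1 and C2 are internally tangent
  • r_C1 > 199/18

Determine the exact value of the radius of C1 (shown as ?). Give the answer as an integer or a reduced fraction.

1. [int C1,C2]  r_C1² − 23r_C1 + 465/4 = 0  ⇒  r_C1 = 15/2 or 31/2
2. given r_C1 > 199/18: keep 31/2

31/2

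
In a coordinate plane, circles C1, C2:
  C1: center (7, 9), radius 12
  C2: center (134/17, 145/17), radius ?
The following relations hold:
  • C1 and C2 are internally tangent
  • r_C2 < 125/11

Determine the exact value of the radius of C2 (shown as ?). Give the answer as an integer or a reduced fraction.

11

1. [int C1,C2]  r_C2² − 24r_C2 + 143 = 0  ⇒  r_C2 = 11 or 13
2. given r_C2 < 125/11: keep 11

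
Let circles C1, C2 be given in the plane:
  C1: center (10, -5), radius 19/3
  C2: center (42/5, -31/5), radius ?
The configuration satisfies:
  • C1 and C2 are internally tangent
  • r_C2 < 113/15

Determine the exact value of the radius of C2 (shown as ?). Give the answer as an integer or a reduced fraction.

1. [int C1,C2]  r_C2² − (38/3)r_C2 + 325/9 = 0  ⇒  r_C2 = 13/3 or 25/3
2. given r_C2 < 113/15: keep 13/3

13/3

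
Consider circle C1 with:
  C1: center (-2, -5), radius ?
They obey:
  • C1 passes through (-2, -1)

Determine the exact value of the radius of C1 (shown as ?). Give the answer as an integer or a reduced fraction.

4

1. [C1∋P]  r_C1² − 16 = 0  ⇒  r_C1 = 4 (r>0 drops 1)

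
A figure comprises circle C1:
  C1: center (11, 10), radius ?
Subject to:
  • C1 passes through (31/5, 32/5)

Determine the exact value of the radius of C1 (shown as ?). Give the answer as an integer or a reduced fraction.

1. [C1∋P]  r_C1² − 36 = 0  ⇒  r_C1 = 6 (r>0 drops 1)

6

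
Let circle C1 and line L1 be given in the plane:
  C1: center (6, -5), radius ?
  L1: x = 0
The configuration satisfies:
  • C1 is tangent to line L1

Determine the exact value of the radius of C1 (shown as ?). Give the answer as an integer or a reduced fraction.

6

1. [C1‖L1]  r_C1² − 36 = 0  ⇒  r_C1 = 6 (r>0 drops 1)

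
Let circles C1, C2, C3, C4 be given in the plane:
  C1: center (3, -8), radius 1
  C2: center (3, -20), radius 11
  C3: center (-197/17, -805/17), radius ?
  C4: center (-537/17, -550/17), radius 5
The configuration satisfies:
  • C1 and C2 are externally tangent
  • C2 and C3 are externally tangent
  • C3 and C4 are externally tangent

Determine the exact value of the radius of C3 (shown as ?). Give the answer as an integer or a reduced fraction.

20

1. [ext C2·C3]  r_C3² + 22r_C3 − 840 = 0  ⇒  r_C3 = 20 (r>0 drops 1)
2. [ext C3·C4]  r_C3² + 10r_C3 − 600 = 0  ⇒  r_C3 = 20 (r>0 drops 1)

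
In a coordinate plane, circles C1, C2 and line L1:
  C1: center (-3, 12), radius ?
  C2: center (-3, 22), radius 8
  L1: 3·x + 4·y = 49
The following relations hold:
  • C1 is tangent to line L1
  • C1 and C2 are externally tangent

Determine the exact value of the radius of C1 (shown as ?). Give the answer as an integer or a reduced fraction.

1. [C1‖L1]  r_C1² − 4 = 0  ⇒  r_C1 = 2 (r>0 drops 1)
2. [ext C1·C2]  r_C1² + 16r_C1 − 36 = 0  ⇒  r_C1 = 2 (r>0 drops 1)

2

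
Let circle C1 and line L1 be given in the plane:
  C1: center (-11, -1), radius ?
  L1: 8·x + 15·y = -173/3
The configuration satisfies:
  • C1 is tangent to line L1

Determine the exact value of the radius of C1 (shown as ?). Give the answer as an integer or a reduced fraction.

1. [C1‖L1]  r_C1² − 64/9 = 0  ⇒  r_C1 = 8/3 (r>0 drops 1)

8/3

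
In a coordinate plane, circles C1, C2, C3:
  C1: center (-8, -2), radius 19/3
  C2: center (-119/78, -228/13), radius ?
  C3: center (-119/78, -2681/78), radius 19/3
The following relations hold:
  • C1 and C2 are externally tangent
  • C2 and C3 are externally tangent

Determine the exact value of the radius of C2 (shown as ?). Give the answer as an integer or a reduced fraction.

21/2

1. [ext C1·C2]  r_C2² + (38/3)r_C2 − 973/4 = 0  ⇒  r_C2 = 21/2 (r>0 drops 1)
2. [ext C2·C3]  r_C2² + (38/3)r_C2 − 973/4 = 0  ⇒  r_C2 = 21/2 (r>0 drops 1)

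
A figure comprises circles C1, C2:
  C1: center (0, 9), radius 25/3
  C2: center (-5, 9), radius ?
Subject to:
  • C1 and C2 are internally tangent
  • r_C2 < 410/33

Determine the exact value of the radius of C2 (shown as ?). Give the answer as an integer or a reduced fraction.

10/3

1. [int C1,C2]  r_C2² − (50/3)r_C2 + 400/9 = 0  ⇒  r_C2 = 10/3 or 40/3
2. given r_C2 < 410/33: keep 10/3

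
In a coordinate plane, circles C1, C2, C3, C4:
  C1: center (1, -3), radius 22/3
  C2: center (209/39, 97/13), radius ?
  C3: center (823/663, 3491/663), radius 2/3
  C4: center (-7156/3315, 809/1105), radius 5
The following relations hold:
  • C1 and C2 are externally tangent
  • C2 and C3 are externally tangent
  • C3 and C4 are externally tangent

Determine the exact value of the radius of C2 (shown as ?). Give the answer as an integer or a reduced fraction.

4

1. [ext C1·C2]  r_C2² + (44/3)r_C2 − 224/3 = 0  ⇒  r_C2 = 4 (r>0 drops 1)
2. [ext C2·C3]  r_C2² + (4/3)r_C2 − 64/3 = 0  ⇒  r_C2 = 4 (r>0 drops 1)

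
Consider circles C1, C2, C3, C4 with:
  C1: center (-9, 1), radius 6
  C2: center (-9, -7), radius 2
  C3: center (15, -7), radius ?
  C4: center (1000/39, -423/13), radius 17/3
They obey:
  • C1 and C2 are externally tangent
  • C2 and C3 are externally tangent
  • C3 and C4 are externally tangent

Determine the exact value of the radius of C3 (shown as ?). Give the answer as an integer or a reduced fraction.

1. [ext C2·C3]  r_C3² + 4r_C3 − 572 = 0  ⇒  r_C3 = 22 (r>0 drops 1)
2. [ext C3·C4]  r_C3² + (34/3)r_C3 − 2200/3 = 0  ⇒  r_C3 = 22 (r>0 drops 1)

22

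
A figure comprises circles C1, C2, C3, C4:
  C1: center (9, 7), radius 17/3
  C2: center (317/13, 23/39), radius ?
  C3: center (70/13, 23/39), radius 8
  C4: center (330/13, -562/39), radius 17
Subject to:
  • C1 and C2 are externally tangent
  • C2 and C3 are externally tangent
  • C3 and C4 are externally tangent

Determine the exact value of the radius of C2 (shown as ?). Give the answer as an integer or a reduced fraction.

11

1. [ext C1·C2]  r_C2² + (34/3)r_C2 − 737/3 = 0  ⇒  r_C2 = 11 (r>0 drops 1)
2. [ext C2·C3]  r_C2² + 16r_C2 − 297 = 0  ⇒  r_C2 = 11 (r>0 drops 1)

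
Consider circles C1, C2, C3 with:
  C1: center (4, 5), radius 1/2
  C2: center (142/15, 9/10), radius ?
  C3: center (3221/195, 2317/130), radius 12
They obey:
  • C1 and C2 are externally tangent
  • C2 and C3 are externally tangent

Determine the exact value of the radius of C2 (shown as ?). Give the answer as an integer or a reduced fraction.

19/3

1. [ext C1·C2]  r_C2² + 1r_C2 − 418/9 = 0  ⇒  r_C2 = 19/3 (r>0 drops 1)
2. [ext C2·C3]  r_C2² + 24r_C2 − 1729/9 = 0  ⇒  r_C2 = 19/3 (r>0 drops 1)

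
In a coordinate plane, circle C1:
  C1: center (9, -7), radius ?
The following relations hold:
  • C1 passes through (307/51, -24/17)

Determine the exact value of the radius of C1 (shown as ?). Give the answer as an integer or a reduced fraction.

19/3

1. [C1∋P]  r_C1² − 361/9 = 0  ⇒  r_C1 = 19/3 (r>0 drops 1)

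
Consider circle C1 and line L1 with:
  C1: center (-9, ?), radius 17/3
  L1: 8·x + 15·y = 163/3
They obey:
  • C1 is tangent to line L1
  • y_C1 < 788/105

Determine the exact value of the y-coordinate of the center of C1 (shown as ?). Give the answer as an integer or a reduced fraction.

1. [C1‖L1]  y_C1² − (758/45)y_C1 + 1336/45 = 0  ⇒  y_C1 = 2 or 668/45
2. given y_C1 < 788/105: keep 2

2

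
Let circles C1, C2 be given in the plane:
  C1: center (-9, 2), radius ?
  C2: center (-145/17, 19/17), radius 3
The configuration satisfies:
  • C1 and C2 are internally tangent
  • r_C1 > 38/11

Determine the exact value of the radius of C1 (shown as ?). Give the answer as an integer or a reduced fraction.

4

1. [int C1,C2]  r_C1² − 6r_C1 + 8 = 0  ⇒  r_C1 = 2 or 4
2. given r_C1 > 38/11: keep 4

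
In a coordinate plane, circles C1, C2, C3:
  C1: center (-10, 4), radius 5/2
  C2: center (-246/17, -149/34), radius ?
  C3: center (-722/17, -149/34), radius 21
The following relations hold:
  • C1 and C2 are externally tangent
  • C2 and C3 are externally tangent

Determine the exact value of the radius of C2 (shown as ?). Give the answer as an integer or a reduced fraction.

7

1. [ext C1·C2]  r_C2² + 5r_C2 − 84 = 0  ⇒  r_C2 = 7 (r>0 drops 1)
2. [ext C2·C3]  r_C2² + 42r_C2 − 343 = 0  ⇒  r_C2 = 7 (r>0 drops 1)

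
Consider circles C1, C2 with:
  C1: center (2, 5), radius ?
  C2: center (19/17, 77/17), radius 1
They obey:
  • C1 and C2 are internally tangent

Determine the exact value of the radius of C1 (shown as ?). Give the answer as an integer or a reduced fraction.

2

1. [int C1,C2]  r_C1² − 2r_C1 = 0  ⇒  r_C1 = 2 (r>0 drops 1)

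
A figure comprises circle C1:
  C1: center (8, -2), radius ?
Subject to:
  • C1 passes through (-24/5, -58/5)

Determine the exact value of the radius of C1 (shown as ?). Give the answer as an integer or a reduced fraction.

16

1. [C1∋P]  r_C1² − 256 = 0  ⇒  r_C1 = 16 (r>0 drops 1)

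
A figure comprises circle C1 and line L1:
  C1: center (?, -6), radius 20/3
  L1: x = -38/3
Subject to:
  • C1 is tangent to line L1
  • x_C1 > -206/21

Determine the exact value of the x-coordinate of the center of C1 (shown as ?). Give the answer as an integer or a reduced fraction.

1. [C1‖L1]  x_C1² + (76/3)x_C1 + 116 = 0  ⇒  x_C1 = -58/3 or -6
2. given x_C1 > -206/21: keep -6

-6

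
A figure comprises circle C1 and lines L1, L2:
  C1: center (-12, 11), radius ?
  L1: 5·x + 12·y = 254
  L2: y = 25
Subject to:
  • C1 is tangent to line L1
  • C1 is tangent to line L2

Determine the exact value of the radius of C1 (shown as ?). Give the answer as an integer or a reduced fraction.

1. [C1‖L1]  r_C1² − 196 = 0  ⇒  r_C1 = 14 (r>0 drops 1)
2. [C1‖L2]  r_C1² − 196 = 0  ⇒  r_C1 = 14 (r>0 drops 1)

14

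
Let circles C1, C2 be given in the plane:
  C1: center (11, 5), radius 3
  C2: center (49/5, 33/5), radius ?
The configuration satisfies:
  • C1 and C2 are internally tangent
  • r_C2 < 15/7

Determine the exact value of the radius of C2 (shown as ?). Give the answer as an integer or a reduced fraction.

1

1. [int C1,C2]  r_C2² − 6r_C2 + 5 = 0  ⇒  r_C2 = 1 or 5
2. given r_C2 < 15/7: keep 1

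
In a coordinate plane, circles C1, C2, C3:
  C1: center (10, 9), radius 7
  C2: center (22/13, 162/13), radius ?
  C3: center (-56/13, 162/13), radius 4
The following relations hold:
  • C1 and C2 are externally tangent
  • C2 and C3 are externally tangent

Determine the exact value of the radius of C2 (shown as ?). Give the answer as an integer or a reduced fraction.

2

1. [ext C1·C2]  r_C2² + 14r_C2 − 32 = 0  ⇒  r_C2 = 2 (r>0 drops 1)
2. [ext C2·C3]  r_C2² + 8r_C2 − 20 = 0  ⇒  r_C2 = 2 (r>0 drops 1)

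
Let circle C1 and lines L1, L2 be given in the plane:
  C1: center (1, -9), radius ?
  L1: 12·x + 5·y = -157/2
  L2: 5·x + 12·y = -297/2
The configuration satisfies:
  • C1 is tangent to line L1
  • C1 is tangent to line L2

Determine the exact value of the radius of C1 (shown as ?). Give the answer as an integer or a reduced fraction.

1. [C1‖L1]  r_C1² − 49/4 = 0  ⇒  r_C1 = 7/2 (r>0 drops 1)
2. [C1‖L2]  r_C1² − 49/4 = 0  ⇒  r_C1 = 7/2 (r>0 drops 1)

7/2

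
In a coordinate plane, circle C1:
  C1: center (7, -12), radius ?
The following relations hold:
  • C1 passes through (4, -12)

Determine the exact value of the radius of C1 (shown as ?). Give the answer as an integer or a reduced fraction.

1. [C1∋P]  r_C1² − 9 = 0  ⇒  r_C1 = 3 (r>0 drops 1)

3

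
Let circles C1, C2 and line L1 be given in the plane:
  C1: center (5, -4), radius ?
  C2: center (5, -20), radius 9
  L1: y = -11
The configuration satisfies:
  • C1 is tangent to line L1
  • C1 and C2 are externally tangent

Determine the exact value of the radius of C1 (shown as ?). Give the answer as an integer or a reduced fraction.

7

1. [C1‖L1]  r_C1² − 49 = 0  ⇒  r_C1 = 7 (r>0 drops 1)
2. [ext C1·C2]  r_C1² + 18r_C1 − 175 = 0  ⇒  r_C1 = 7 (r>0 drops 1)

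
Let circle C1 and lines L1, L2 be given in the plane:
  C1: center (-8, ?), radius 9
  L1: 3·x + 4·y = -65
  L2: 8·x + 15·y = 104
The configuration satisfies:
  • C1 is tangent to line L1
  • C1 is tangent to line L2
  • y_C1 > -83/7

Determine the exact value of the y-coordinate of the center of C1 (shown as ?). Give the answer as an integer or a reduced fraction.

1. [C1‖L1]  y_C1² + (41/2)y_C1 − 43/2 = 0  ⇒  y_C1 = -43/2 or 1
2. [C1‖L2]  y_C1² − (112/5)y_C1 + 107/5 = 0  ⇒  y_C1 = 1 or 107/5

1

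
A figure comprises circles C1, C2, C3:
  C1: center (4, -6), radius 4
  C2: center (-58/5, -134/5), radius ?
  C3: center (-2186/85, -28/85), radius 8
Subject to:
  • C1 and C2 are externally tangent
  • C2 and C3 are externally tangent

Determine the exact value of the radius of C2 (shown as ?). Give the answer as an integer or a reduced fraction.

22

1. [ext C1·C2]  r_C2² + 8r_C2 − 660 = 0  ⇒  r_C2 = 22 (r>0 drops 1)
2. [ext C2·C3]  r_C2² + 16r_C2 − 836 = 0  ⇒  r_C2 = 22 (r>0 drops 1)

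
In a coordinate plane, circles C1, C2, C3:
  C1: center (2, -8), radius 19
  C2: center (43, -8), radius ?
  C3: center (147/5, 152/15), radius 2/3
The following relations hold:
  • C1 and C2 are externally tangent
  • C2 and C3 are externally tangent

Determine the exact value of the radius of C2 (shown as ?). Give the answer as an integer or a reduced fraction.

1. [ext C1·C2]  r_C2² + 38r_C2 − 1320 = 0  ⇒  r_C2 = 22 (r>0 drops 1)
2. [ext C2·C3]  r_C2² + (4/3)r_C2 − 1540/3 = 0  ⇒  r_C2 = 22 (r>0 drops 1)

22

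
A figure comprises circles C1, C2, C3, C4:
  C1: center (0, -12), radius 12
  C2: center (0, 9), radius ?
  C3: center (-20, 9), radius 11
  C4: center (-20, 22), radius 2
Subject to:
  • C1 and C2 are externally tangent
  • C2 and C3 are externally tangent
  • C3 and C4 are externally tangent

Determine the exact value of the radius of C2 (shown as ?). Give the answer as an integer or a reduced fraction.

1. [ext C1·C2]  r_C2² + 24r_C2 − 297 = 0  ⇒  r_C2 = 9 (r>0 drops 1)
2. [ext C2·C3]  r_C2² + 22r_C2 − 279 = 0  ⇒  r_C2 = 9 (r>0 drops 1)

9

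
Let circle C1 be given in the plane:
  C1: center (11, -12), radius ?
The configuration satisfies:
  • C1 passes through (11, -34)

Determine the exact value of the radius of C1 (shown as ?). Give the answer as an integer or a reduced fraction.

1. [C1∋P]  r_C1² − 484 = 0  ⇒  r_C1 = 22 (r>0 drops 1)

22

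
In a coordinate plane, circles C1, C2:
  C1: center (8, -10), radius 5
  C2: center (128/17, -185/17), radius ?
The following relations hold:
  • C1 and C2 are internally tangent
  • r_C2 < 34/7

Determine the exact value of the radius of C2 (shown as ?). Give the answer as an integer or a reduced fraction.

4

1. [int C1,C2]  r_C2² − 10r_C2 + 24 = 0  ⇒  r_C2 = 4 or 6
2. given r_C2 < 34/7: keep 4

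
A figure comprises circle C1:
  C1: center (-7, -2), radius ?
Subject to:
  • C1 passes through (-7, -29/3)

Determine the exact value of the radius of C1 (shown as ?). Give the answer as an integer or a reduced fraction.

1. [C1∋P]  r_C1² − 529/9 = 0  ⇒  r_C1 = 23/3 (r>0 drops 1)

23/3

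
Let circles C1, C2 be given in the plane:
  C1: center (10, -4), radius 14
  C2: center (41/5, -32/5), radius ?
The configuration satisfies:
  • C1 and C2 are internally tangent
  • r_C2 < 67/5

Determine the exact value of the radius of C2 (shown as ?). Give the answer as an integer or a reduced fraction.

1. [int C1,C2]  r_C2² − 28r_C2 + 187 = 0  ⇒  r_C2 = 11 or 17
2. given r_C2 < 67/5: keep 11

11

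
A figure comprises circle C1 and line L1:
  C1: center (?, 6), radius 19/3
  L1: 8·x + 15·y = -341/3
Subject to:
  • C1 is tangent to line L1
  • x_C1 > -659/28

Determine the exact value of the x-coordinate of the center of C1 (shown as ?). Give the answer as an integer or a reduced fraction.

-12

1. [C1‖L1]  x_C1² + (611/12)x_C1 + 467 = 0  ⇒  x_C1 = -467/12 or -12
2. given x_C1 > -659/28: keep -12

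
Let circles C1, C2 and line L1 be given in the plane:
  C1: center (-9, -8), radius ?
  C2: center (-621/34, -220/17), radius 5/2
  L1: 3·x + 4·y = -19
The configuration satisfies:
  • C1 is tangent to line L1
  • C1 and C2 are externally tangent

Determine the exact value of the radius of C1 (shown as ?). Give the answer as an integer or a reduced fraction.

1. [C1‖L1]  r_C1² − 64 = 0  ⇒  r_C1 = 8 (r>0 drops 1)
2. [ext C1·C2]  r_C1² + 5r_C1 − 104 = 0  ⇒  r_C1 = 8 (r>0 drops 1)

8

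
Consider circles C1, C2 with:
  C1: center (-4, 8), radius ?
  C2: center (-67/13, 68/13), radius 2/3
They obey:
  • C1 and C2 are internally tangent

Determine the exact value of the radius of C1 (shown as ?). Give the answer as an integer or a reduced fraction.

1. [int C1,C2]  r_C1² − (4/3)r_C1 − 77/9 = 0  ⇒  r_C1 = 11/3 (r>0 drops 1)

11/3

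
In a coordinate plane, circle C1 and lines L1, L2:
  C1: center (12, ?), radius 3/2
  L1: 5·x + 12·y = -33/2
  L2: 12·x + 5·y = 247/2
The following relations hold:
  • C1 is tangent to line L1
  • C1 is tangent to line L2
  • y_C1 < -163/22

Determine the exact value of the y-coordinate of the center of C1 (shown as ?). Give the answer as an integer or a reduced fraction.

1. [C1‖L1]  y_C1² + (51/4)y_C1 + 38 = 0  ⇒  y_C1 = -8 or -19/4
2. [C1‖L2]  y_C1² + (41/5)y_C1 + 8/5 = 0  ⇒  y_C1 = -8 or -1/5

-8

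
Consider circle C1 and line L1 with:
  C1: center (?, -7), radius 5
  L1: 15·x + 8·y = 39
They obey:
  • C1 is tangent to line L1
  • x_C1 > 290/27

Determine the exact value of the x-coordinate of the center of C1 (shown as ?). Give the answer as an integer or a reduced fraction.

12

1. [C1‖L1]  x_C1² − (38/3)x_C1 + 8 = 0  ⇒  x_C1 = 2/3 or 12
2. given x_C1 > 290/27: keep 12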